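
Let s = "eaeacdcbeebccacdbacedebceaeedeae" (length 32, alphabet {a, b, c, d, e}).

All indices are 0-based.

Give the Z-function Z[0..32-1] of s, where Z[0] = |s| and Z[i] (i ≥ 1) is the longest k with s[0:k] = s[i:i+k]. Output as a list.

[32, 0, 2, 0, 0, 0, 0, 0, 1, 1, 0, 0, 0, 0, 0, 0, 0, 0, 0, 1, 0, 1, 0, 0, 3, 0, 1, 1, 0, 3, 0, 1]

Z[0]=32
i=1: fresh scan; Z[1]=0
i=2: fresh scan; Z[2]=2 grow→box=[2,4)
i=3: min(r-i=1, Z[1]=0)=0; Z[3]=0
i=4: fresh scan; Z[4]=0
i=5: fresh scan; Z[5]=0
i=6: fresh scan; Z[6]=0
i=7: fresh scan; Z[7]=0
i=8: fresh scan; Z[8]=1 grow→box=[8,9)
i=9: fresh scan; Z[9]=1 grow→box=[9,10)
i=10: fresh scan; Z[10]=0
i=11: fresh scan; Z[11]=0
i=12: fresh scan; Z[12]=0
i=13: fresh scan; Z[13]=0
i=14: fresh scan; Z[14]=0
i=15: fresh scan; Z[15]=0
i=16: fresh scan; Z[16]=0
i=17: fresh scan; Z[17]=0
i=18: fresh scan; Z[18]=0
i=19: fresh scan; Z[19]=1 grow→box=[19,20)
i=20: fresh scan; Z[20]=0
i=21: fresh scan; Z[21]=1 grow→box=[21,22)
i=22: fresh scan; Z[22]=0
i=23: fresh scan; Z[23]=0
i=24: fresh scan; Z[24]=3 grow→box=[24,27)
i=25: min(r-i=2, Z[1]=0)=0; Z[25]=0
i=26: min(r-i=1, Z[2]=2)=1; Z[26]=1
i=27: fresh scan; Z[27]=1 grow→box=[27,28)
i=28: fresh scan; Z[28]=0
i=29: fresh scan; Z[29]=3 grow→box=[29,32)
i=30: min(r-i=2, Z[1]=0)=0; Z[30]=0
i=31: min(r-i=1, Z[2]=2)=1; Z[31]=1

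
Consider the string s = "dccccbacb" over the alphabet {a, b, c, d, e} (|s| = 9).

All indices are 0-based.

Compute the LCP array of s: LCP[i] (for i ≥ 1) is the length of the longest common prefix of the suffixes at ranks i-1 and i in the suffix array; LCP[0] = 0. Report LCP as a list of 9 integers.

rank | idx | suffix
   0 |   6 | acb
   1 |   8 | b
   2 |   5 | bacb
   3 |   7 | cb
   4 |   4 | cbacb
   5 |   3 | ccbacb
   6 |   2 | cccbacb
   7 |   1 | ccccbacb
   8 |   0 | dccccbacb

SA = [6, 8, 5, 7, 4, 3, 2, 1, 0]
rank  pair      lcp
   1  s[6:],s[8:]  0  ''
   2  s[8:],s[5:]  1  'b'
   3  s[5:],s[7:]  0  ''
   4  s[7:],s[4:]  2  'cb'
   5  s[4:],s[3:]  1  'c'
   6  s[3:],s[2:]  2  'cc'
   7  s[2:],s[1:]  3  'ccc'
   8  s[1:],s[0:]  0  ''

[0, 0, 1, 0, 2, 1, 2, 3, 0]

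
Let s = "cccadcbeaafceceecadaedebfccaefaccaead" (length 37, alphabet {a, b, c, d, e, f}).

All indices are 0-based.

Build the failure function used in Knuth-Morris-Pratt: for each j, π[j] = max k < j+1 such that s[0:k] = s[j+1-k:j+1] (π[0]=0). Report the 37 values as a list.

[0, 1, 2, 0, 0, 1, 0, 0, 0, 0, 0, 1, 0, 1, 0, 0, 1, 0, 0, 0, 0, 0, 0, 0, 0, 1, 2, 0, 0, 0, 0, 1, 2, 0, 0, 0, 0]

π[0] = 0
j=1 s[j]='c': π[1]=1 (border 'c')
j=2 s[j]='c': π[2]=2 (border 'cc')
j=3 s[j]='a': k: 2→1→0; π[3]=0 (border '')
j=4 s[j]='d': π[4]=0 (border '')
j=5 s[j]='c': π[5]=1 (border 'c')
j=6 s[j]='b': k: 1→0; π[6]=0 (border '')
j=7 s[j]='e': π[7]=0 (border '')
j=8 s[j]='a': π[8]=0 (border '')
j=9 s[j]='a': π[9]=0 (border '')
j=10 s[j]='f': π[10]=0 (border '')
j=11 s[j]='c': π[11]=1 (border 'c')
j=12 s[j]='e': k: 1→0; π[12]=0 (border '')
j=13 s[j]='c': π[13]=1 (border 'c')
j=14 s[j]='e': k: 1→0; π[14]=0 (border '')
j=15 s[j]='e': π[15]=0 (border '')
j=16 s[j]='c': π[16]=1 (border 'c')
j=17 s[j]='a': k: 1→0; π[17]=0 (border '')
j=18 s[j]='d': π[18]=0 (border '')
j=19 s[j]='a': π[19]=0 (border '')
j=20 s[j]='e': π[20]=0 (border '')
j=21 s[j]='d': π[21]=0 (border '')
j=22 s[j]='e': π[22]=0 (border '')
j=23 s[j]='b': π[23]=0 (border '')
j=24 s[j]='f': π[24]=0 (border '')
j=25 s[j]='c': π[25]=1 (border 'c')
j=26 s[j]='c': π[26]=2 (border 'cc')
j=27 s[j]='a': k: 2→1→0; π[27]=0 (border '')
j=28 s[j]='e': π[28]=0 (border '')
j=29 s[j]='f': π[29]=0 (border '')
j=30 s[j]='a': π[30]=0 (border '')
j=31 s[j]='c': π[31]=1 (border 'c')
j=32 s[j]='c': π[32]=2 (border 'cc')
j=33 s[j]='a': k: 2→1→0; π[33]=0 (border '')
j=34 s[j]='e': π[34]=0 (border '')
j=35 s[j]='a': π[35]=0 (border '')
j=36 s[j]='d': π[36]=0 (border '')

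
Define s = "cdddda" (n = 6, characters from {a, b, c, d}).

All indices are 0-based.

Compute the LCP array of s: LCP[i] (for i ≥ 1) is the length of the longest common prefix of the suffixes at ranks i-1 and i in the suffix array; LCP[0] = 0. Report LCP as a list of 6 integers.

rank→(start, suffix):
  0 → (5, 'a')
  1 → (0, 'cdddda')
  2 → (4, 'da')
  3 → (3, 'dda')
  4 → (2, 'ddda')
  5 → (1, 'dddda')

SA = [5, 0, 4, 3, 2, 1]
i: (SA[i-1],SA[i]) lcp shared
  1: (5,0) 0 ''
  2: (0,4) 0 ''
  3: (4,3) 1 'd'
  4: (3,2) 2 'dd'
  5: (2,1) 3 'ddd'

[0, 0, 0, 1, 2, 3]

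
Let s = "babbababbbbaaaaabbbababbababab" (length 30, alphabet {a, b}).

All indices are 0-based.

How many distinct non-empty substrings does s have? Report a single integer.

sorted suffixes:
  #0 SA[0]=11  'aaaaabbbababbababab'
  #1 SA[1]=12  'aaaabbbababbababab'
  #2 SA[2]=13  'aaabbbababbababab'
  #3 SA[3]=14  'aabbbababbababab'
  #4 SA[4]=28  'ab'
  #5 SA[5]=26  'abab'
  #6 SA[6]=24  'ababab'
  #7 SA[7]=19  'ababbababab'
  #8 SA[8]=4  'ababbbbaaaaabbbababbababab'
  #9 SA[9]=21  'abbababab'
  #10 SA[10]=1  'abbababbbbaaaaabbbababbababab'
  #11 SA[11]=15  'abbbababbababab'
  #12 SA[12]=6  'abbbbaaaaabbbababbababab'
  #13 SA[13]=29  'b'
  #14 SA[14]=10  'baaaaabbbababbababab'
  #15 SA[15]=27  'bab'
  #16 SA[16]=25  'babab'
  #17 SA[17]=23  'bababab'
  #18 SA[18]=18  'bababbababab'
  #19 SA[19]=3  'bababbbbaaaaabbbababbababab'
  #20 SA[20]=20  'babbababab'
  #21 SA[21]=0  'babbababbbbaaaaabbbababbababab'
  #22 SA[22]=5  'babbbbaaaaabbbababbababab'
  #23 SA[23]=9  'bbaaaaabbbababbababab'
  #24 SA[24]=22  'bbababab'
  #25 SA[25]=17  'bbababbababab'
  #26 SA[26]=2  'bbababbbbaaaaabbbababbababab'
  #27 SA[27]=8  'bbbaaaaabbbababbababab'
  #28 SA[28]=16  'bbbababbababab'
  #29 SA[29]=7  'bbbbaaaaabbbababbababab'

SA = [11, 12, 13, 14, 28, 26, 24, 19, 4, 21, 1, 15, 6, 29, 10, 27, 25, 23, 18, 3, 20, 0, 5, 9, 22, 17, 2, 8, 16, 7]
i: (SA[i-1],SA[i]) lcp shared
  1: (11,12) 4 'aaaa'
  2: (12,13) 3 'aaa'
  3: (13,14) 2 'aa'
  4: (14,28) 1 'a'
  5: (28,26) 2 'ab'
  6: (26,24) 4 'abab'
  7: (24,19) 4 'abab'
  8: (19,4) 5 'ababb'
  9: (4,21) 2 'ab'
  10: (21,1) 7 'abbabab'
  11: (1,15) 3 'abb'
  12: (15,6) 4 'abbb'
  13: (6,29) 0 ''
  14: (29,10) 1 'b'
  15: (10,27) 2 'ba'
  16: (27,25) 3 'bab'
  17: (25,23) 5 'babab'
  18: (23,18) 5 'babab'
  19: (18,3) 6 'bababb'
  20: (3,20) 3 'bab'
  21: (20,0) 8 'babbabab'
  22: (0,5) 4 'babb'
  23: (5,9) 1 'b'
  24: (9,22) 3 'bba'
  25: (22,17) 6 'bbabab'
  26: (17,2) 7 'bbababb'
  27: (2,8) 2 'bb'
  28: (8,16) 4 'bbba'
  29: (16,7) 3 'bbb'

n(n+1)/2 = 30·31/2 = 465
Σ LCP = 0 + 4 + 3 + 2 + 1 + 2 + 4 + 4 + 5 + 2 + 7 + 3 + 4 + 0 + 1 + 2 + 3 + 5 + 5 + 6 + 3 + 8 + 4 + 1 + 3 + 6 + 7 + 2 + 4 + 3 = 104
distinct = 465 − 104 = 361

361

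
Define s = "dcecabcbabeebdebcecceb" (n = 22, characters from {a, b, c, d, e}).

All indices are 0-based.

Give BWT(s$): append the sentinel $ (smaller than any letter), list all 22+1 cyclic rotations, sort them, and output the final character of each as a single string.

bcbecaeeaebecdb$bcdeccb

rank  rotation                 last
    0  $dcecabcbabeebdebcecceb  b
    1  abcbabeebdebcecceb$dcec  c
    2  abeebdebcecceb$dcecabcb  b
    3  b$dcecabcbabeebdebcecce  e
    4  babeebdebcecceb$dcecabc  c
    5  bcbabeebdebcecceb$dceca  a
    6  bcecceb$dcecabcbabeebde  e
    7  bdebcecceb$dcecabcbabee  e
    8  beebdebcecceb$dcecabcba  a
    9  cabcbabeebdebcecceb$dce  e
   10  cbabeebdebcecceb$dcecab  b
   11  cceb$dcecabcbabeebdebce  e
   12  ceb$dcecabcbabeebdebcec  c
   13  cecabcbabeebdebcecceb$d  d
   14  cecceb$dcecabcbabeebdeb  b
   15  dcecabcbabeebdebcecceb$  $
   16  debcecceb$dcecabcbabeeb  b
   17  eb$dcecabcbabeebdebcecc  c
   18  ebcecceb$dcecabcbabeebd  d
   19  ebdebcecceb$dcecabcbabe  e
   20  ecabcbabeebdebcecceb$dc  c
   21  ecceb$dcecabcbabeebdebc  c
   22  eebdebcecceb$dcecabcbab  b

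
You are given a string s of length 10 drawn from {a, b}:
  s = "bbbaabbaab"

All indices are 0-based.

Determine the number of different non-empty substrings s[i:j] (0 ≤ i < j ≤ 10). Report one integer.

36

rank | idx | suffix
   0 |   7 | aab
   1 |   3 | aabbaab
   2 |   8 | ab
   3 |   4 | abbaab
   4 |   9 | b
   5 |   6 | baab
   6 |   2 | baabbaab
   7 |   5 | bbaab
   8 |   1 | bbaabbaab
   9 |   0 | bbbaabbaab

SA = [7, 3, 8, 4, 9, 6, 2, 5, 1, 0]
i: (SA[i-1],SA[i]) lcp shared
  1: (7,3) 3 'aab'
  2: (3,8) 1 'a'
  3: (8,4) 2 'ab'
  4: (4,9) 0 ''
  5: (9,6) 1 'b'
  6: (6,2) 4 'baab'
  7: (2,5) 1 'b'
  8: (5,1) 5 'bbaab'
  9: (1,0) 2 'bb'

n(n+1)/2 = 10·11/2 = 55
Σ LCP = 0 + 3 + 1 + 2 + 0 + 1 + 4 + 1 + 5 + 2 = 19
distinct = 55 − 19 = 36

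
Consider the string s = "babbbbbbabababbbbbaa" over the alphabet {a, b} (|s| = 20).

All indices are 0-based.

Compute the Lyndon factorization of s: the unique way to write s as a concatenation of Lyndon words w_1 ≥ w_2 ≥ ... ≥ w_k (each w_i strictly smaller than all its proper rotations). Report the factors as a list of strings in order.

emit factor 1: 'b' (i=0, period=1)
emit factor 2: 'abbbbbb' (i=1, period=7)
emit factor 3: 'abababbbbb' (i=8, period=10)
emit factor 4: 'a' (i=18, period=1)
emit factor 5: 'a' (i=19, period=1)

["b", "abbbbbb", "abababbbbb", "a", "a"]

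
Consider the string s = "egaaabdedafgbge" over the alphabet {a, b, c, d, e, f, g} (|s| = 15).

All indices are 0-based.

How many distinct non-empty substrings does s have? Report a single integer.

rank | idx | suffix
   0 |   2 | aaabdedafgbge
   1 |   3 | aabdedafgbge
   2 |   4 | abdedafgbge
   3 |   9 | afgbge
   4 |   5 | bdedafgbge
   5 |  12 | bge
   6 |   8 | dafgbge
   7 |   6 | dedafgbge
   8 |  14 | e
   9 |   7 | edafgbge
  10 |   0 | egaaabdedafgbge
  11 |  10 | fgbge
  12 |   1 | gaaabdedafgbge
  13 |  11 | gbge
  14 |  13 | ge

SA = [2, 3, 4, 9, 5, 12, 8, 6, 14, 7, 0, 10, 1, 11, 13]
[i] adj suffixes → lcp
  [1] 2/3 → 2 ('aa')
  [2] 3/4 → 1 ('a')
  [3] 4/9 → 1 ('a')
  [4] 9/5 → 0 ('')
  [5] 5/12 → 1 ('b')
  [6] 12/8 → 0 ('')
  [7] 8/6 → 1 ('d')
  [8] 6/14 → 0 ('')
  [9] 14/7 → 1 ('e')
  [10] 7/0 → 1 ('e')
  [11] 0/10 → 0 ('')
  [12] 10/1 → 0 ('')
  [13] 1/11 → 1 ('g')
  [14] 11/13 → 1 ('g')

n(n+1)/2 = 15·16/2 = 120
Σ LCP = 0 + 2 + 1 + 1 + 0 + 1 + 0 + 1 + 0 + 1 + 1 + 0 + 0 + 1 + 1 = 10
distinct = 120 − 10 = 110

110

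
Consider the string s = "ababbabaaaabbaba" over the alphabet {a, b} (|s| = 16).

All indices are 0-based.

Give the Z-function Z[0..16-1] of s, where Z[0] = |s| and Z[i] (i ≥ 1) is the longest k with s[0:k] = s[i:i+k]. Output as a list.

[16, 0, 2, 0, 0, 3, 0, 1, 1, 1, 2, 0, 0, 3, 0, 1]

Z[0]=16
i=1: i≥r, start 0; Z[1]=0
i=2: i≥r, start 0; Z[2]=2 extend→box=[2,4)
i=3: min(r-i=1, Z[1]=0)=0; Z[3]=0
i=4: i≥r, start 0; Z[4]=0
i=5: i≥r, start 0; Z[5]=3 extend→box=[5,8)
i=6: min(r-i=2, Z[1]=0)=0; Z[6]=0
i=7: min(r-i=1, Z[2]=2)=1; Z[7]=1
i=8: i≥r, start 0; Z[8]=1 extend→box=[8,9)
i=9: i≥r, start 0; Z[9]=1 extend→box=[9,10)
i=10: i≥r, start 0; Z[10]=2 extend→box=[10,12)
i=11: min(r-i=1, Z[1]=0)=0; Z[11]=0
i=12: i≥r, start 0; Z[12]=0
i=13: i≥r, start 0; Z[13]=3 extend→box=[13,16)
i=14: min(r-i=2, Z[1]=0)=0; Z[14]=0
i=15: min(r-i=1, Z[2]=2)=1; Z[15]=1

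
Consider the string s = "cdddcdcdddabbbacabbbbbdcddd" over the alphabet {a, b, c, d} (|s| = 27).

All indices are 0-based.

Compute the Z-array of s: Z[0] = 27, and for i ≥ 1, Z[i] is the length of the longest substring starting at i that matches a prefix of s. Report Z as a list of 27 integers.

Z[0]=27
i=1: outside box; Z[1]=0
i=2: outside box; Z[2]=0
i=3: outside box; Z[3]=0
i=4: outside box; Z[4]=2 grow→box=[4,6)
i=5: min(r-i=1, Z[1]=0)=0; Z[5]=0
i=6: outside box; Z[6]=4 grow→box=[6,10)
i=7: min(r-i=3, Z[1]=0)=0; Z[7]=0
i=8: min(r-i=2, Z[2]=0)=0; Z[8]=0
i=9: min(r-i=1, Z[3]=0)=0; Z[9]=0
i=10: outside box; Z[10]=0
i=11: outside box; Z[11]=0
i=12: outside box; Z[12]=0
i=13: outside box; Z[13]=0
i=14: outside box; Z[14]=0
i=15: outside box; Z[15]=1 grow→box=[15,16)
i=16: outside box; Z[16]=0
i=17: outside box; Z[17]=0
i=18: outside box; Z[18]=0
i=19: outside box; Z[19]=0
i=20: outside box; Z[20]=0
i=21: outside box; Z[21]=0
i=22: outside box; Z[22]=0
i=23: outside box; Z[23]=4 grow→box=[23,27)
i=24: min(r-i=3, Z[1]=0)=0; Z[24]=0
i=25: min(r-i=2, Z[2]=0)=0; Z[25]=0
i=26: min(r-i=1, Z[3]=0)=0; Z[26]=0

[27, 0, 0, 0, 2, 0, 4, 0, 0, 0, 0, 0, 0, 0, 0, 1, 0, 0, 0, 0, 0, 0, 0, 4, 0, 0, 0]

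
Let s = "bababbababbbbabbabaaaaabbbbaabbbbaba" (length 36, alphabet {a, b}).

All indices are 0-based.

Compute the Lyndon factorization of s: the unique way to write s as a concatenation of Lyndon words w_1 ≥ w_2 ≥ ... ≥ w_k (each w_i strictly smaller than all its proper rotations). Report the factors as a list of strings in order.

["b", "ababbababbbbabb", "ab", "aaaaabbbbaabbbbab", "a"]

emit factor 1: 'b' (i=0, period=1)
emit factor 2: 'ababbababbbbabb' (i=1, period=15)
emit factor 3: 'ab' (i=16, period=2)
emit factor 4: 'aaaaabbbbaabbbbab' (i=18, period=17)
emit factor 5: 'a' (i=35, period=1)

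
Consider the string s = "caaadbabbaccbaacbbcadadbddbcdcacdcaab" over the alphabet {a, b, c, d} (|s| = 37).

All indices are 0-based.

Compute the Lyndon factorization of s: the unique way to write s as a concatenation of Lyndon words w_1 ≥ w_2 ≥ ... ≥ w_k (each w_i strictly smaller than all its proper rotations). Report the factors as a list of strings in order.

emit factor 1: 'c' (i=0, period=1)
emit factor 2: 'aaadbabbaccbaacbbcadadbddbcdcacdcaab' (i=1, period=36)

["c", "aaadbabbaccbaacbbcadadbddbcdcacdcaab"]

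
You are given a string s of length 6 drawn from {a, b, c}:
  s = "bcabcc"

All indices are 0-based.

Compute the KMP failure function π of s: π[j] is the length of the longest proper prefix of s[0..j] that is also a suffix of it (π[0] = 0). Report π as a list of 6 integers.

π[0] = 0
j=1 s[j]='c': π[1]=0 (border '')
j=2 s[j]='a': π[2]=0 (border '')
j=3 s[j]='b': π[3]=1 (border 'b')
j=4 s[j]='c': π[4]=2 (border 'bc')
j=5 s[j]='c': k: 2→0; π[5]=0 (border '')

[0, 0, 0, 1, 2, 0]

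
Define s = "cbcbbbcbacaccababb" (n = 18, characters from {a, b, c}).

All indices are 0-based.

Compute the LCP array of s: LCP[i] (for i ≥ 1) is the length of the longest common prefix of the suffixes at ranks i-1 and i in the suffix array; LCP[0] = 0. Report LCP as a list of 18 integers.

[0, 2, 1, 2, 0, 1, 2, 1, 2, 2, 1, 3, 0, 2, 1, 2, 2, 1]

sorted suffixes:
  #0 SA[0]=13  'ababb'
  #1 SA[1]=15  'abb'
  #2 SA[2]=8  'acaccababb'
  #3 SA[3]=10  'accababb'
  #4 SA[4]=17  'b'
  #5 SA[5]=14  'babb'
  #6 SA[6]=7  'bacaccababb'
  #7 SA[7]=16  'bb'
  #8 SA[8]=3  'bbbcbacaccababb'
  #9 SA[9]=4  'bbcbacaccababb'
  #10 SA[10]=5  'bcbacaccababb'
  #11 SA[11]=1  'bcbbbcbacaccababb'
  #12 SA[12]=12  'cababb'
  #13 SA[13]=9  'caccababb'
  #14 SA[14]=6  'cbacaccababb'
  #15 SA[15]=2  'cbbbcbacaccababb'
  #16 SA[16]=0  'cbcbbbcbacaccababb'
  #17 SA[17]=11  'ccababb'

SA = [13, 15, 8, 10, 17, 14, 7, 16, 3, 4, 5, 1, 12, 9, 6, 2, 0, 11]
i: (SA[i-1],SA[i]) lcp shared
  1: (13,15) 2 'ab'
  2: (15,8) 1 'a'
  3: (8,10) 2 'ac'
  4: (10,17) 0 ''
  5: (17,14) 1 'b'
  6: (14,7) 2 'ba'
  7: (7,16) 1 'b'
  8: (16,3) 2 'bb'
  9: (3,4) 2 'bb'
  10: (4,5) 1 'b'
  11: (5,1) 3 'bcb'
  12: (1,12) 0 ''
  13: (12,9) 2 'ca'
  14: (9,6) 1 'c'
  15: (6,2) 2 'cb'
  16: (2,0) 2 'cb'
  17: (0,11) 1 'c'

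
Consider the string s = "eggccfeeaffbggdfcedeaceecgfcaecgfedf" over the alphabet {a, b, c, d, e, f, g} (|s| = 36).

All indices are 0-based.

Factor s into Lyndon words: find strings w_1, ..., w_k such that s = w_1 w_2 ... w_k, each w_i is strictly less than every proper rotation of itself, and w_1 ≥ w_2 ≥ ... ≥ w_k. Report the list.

["egg", "ccfee", "affbggdfcede", "aceecgfcaecgfedf"]

emit factor 1: 'egg' (i=0, period=3)
emit factor 2: 'ccfee' (i=3, period=5)
emit factor 3: 'affbggdfcede' (i=8, period=12)
emit factor 4: 'aceecgfcaecgfedf' (i=20, period=16)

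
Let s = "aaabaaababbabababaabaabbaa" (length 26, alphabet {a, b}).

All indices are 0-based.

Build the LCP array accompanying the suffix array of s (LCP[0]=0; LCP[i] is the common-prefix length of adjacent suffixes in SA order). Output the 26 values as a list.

[0, 1, 2, 5, 2, 5, 4, 3, 1, 4, 5, 3, 5, 4, 2, 4, 0, 3, 3, 4, 2, 4, 6, 3, 1, 3]

rank→(start, suffix):
  0 → (25, 'a')
  1 → (24, 'aa')
  2 → (0, 'aaabaaababbabababaabaabbaa')
  3 → (4, 'aaababbabababaabaabbaa')
  4 → (1, 'aabaaababbabababaabaabbaa')
  5 → (17, 'aabaabbaa')
  6 → (5, 'aababbabababaabaabbaa')
  7 → (20, 'aabbaa')
  8 → (2, 'abaaababbabababaabaabbaa')
  9 → (15, 'abaabaabbaa')
  10 → (18, 'abaabbaa')
  11 → (13, 'ababaabaabbaa')
  12 → (11, 'abababaabaabbaa')
  13 → (6, 'ababbabababaabaabbaa')
  14 → (21, 'abbaa')
  15 → (8, 'abbabababaabaabbaa')
  16 → (23, 'baa')
  17 → (3, 'baaababbabababaabaabbaa')
  18 → (16, 'baabaabbaa')
  19 → (19, 'baabbaa')
  20 → (14, 'babaabaabbaa')
  21 → (12, 'bababaabaabbaa')
  22 → (10, 'babababaabaabbaa')
  23 → (7, 'babbabababaabaabbaa')
  24 → (22, 'bbaa')
  25 → (9, 'bbabababaabaabbaa')

SA = [25, 24, 0, 4, 1, 17, 5, 20, 2, 15, 18, 13, 11, 6, 21, 8, 23, 3, 16, 19, 14, 12, 10, 7, 22, 9]
rank  pair      lcp
   1  s[25:],s[24:]  1  'a'
   2  s[24:],s[0:]  2  'aa'
   3  s[0:],s[4:]  5  'aaaba'
   4  s[4:],s[1:]  2  'aa'
   5  s[1:],s[17:]  5  'aabaa'
   6  s[17:],s[5:]  4  'aaba'
   7  s[5:],s[20:]  3  'aab'
   8  s[20:],s[2:]  1  'a'
   9  s[2:],s[15:]  4  'abaa'
  10  s[15:],s[18:]  5  'abaab'
  11  s[18:],s[13:]  3  'aba'
  12  s[13:],s[11:]  5  'ababa'
  13  s[11:],s[6:]  4  'abab'
  14  s[6:],s[21:]  2  'ab'
  15  s[21:],s[8:]  4  'abba'
  16  s[8:],s[23:]  0  ''
  17  s[23:],s[3:]  3  'baa'
  18  s[3:],s[16:]  3  'baa'
  19  s[16:],s[19:]  4  'baab'
  20  s[19:],s[14:]  2  'ba'
  21  s[14:],s[12:]  4  'baba'
  22  s[12:],s[10:]  6  'bababa'
  23  s[10:],s[7:]  3  'bab'
  24  s[7:],s[22:]  1  'b'
  25  s[22:],s[9:]  3  'bba'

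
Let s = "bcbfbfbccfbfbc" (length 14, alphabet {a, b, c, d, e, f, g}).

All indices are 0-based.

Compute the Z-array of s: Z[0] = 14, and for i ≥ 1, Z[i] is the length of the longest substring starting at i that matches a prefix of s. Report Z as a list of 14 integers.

Z[0]=14
i=1: outside box; Z[1]=0
i=2: outside box; Z[2]=1 scan→box=[2,3)
i=3: outside box; Z[3]=0
i=4: outside box; Z[4]=1 scan→box=[4,5)
i=5: outside box; Z[5]=0
i=6: outside box; Z[6]=2 scan→box=[6,8)
i=7: min(r-i=1, Z[1]=0)=0; Z[7]=0
i=8: outside box; Z[8]=0
i=9: outside box; Z[9]=0
i=10: outside box; Z[10]=1 scan→box=[10,11)
i=11: outside box; Z[11]=0
i=12: outside box; Z[12]=2 scan→box=[12,14)
i=13: min(r-i=1, Z[1]=0)=0; Z[13]=0

[14, 0, 1, 0, 1, 0, 2, 0, 0, 0, 1, 0, 2, 0]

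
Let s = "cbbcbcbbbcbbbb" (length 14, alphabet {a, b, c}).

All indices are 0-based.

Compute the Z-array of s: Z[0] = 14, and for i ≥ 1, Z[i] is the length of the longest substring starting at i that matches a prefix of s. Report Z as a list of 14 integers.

Z[0]=14
i=1: i≥r, start 0; Z[1]=0
i=2: i≥r, start 0; Z[2]=0
i=3: i≥r, start 0; Z[3]=2 grow→box=[3,5)
i=4: min(r-i=1, Z[1]=0)=0; Z[4]=0
i=5: i≥r, start 0; Z[5]=3 grow→box=[5,8)
i=6: min(r-i=2, Z[1]=0)=0; Z[6]=0
i=7: min(r-i=1, Z[2]=0)=0; Z[7]=0
i=8: i≥r, start 0; Z[8]=0
i=9: i≥r, start 0; Z[9]=3 grow→box=[9,12)
i=10: min(r-i=2, Z[1]=0)=0; Z[10]=0
i=11: min(r-i=1, Z[2]=0)=0; Z[11]=0
i=12: i≥r, start 0; Z[12]=0
i=13: i≥r, start 0; Z[13]=0

[14, 0, 0, 2, 0, 3, 0, 0, 0, 3, 0, 0, 0, 0]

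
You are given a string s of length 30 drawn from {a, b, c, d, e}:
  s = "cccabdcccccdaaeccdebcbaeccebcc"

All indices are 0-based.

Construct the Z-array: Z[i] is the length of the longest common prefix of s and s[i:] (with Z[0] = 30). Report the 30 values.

[30, 2, 1, 0, 0, 0, 3, 3, 3, 2, 1, 0, 0, 0, 0, 2, 1, 0, 0, 0, 1, 0, 0, 0, 2, 1, 0, 0, 2, 1]

Z[0]=30
i=1: outside box; Z[1]=2 extend→box=[1,3)
i=2: min(r-i=1, Z[1]=2)=1; Z[2]=1
i=3: outside box; Z[3]=0
i=4: outside box; Z[4]=0
i=5: outside box; Z[5]=0
i=6: outside box; Z[6]=3 extend→box=[6,9)
i=7: min(r-i=2, Z[1]=2)=2; Z[7]=3 extend→box=[7,10)
i=8: min(r-i=2, Z[1]=2)=2; Z[8]=3 extend→box=[8,11)
i=9: min(r-i=2, Z[1]=2)=2; Z[9]=2
i=10: min(r-i=1, Z[2]=1)=1; Z[10]=1
i=11: outside box; Z[11]=0
i=12: outside box; Z[12]=0
i=13: outside box; Z[13]=0
i=14: outside box; Z[14]=0
i=15: outside box; Z[15]=2 extend→box=[15,17)
i=16: min(r-i=1, Z[1]=2)=1; Z[16]=1
i=17: outside box; Z[17]=0
i=18: outside box; Z[18]=0
i=19: outside box; Z[19]=0
i=20: outside box; Z[20]=1 extend→box=[20,21)
i=21: outside box; Z[21]=0
i=22: outside box; Z[22]=0
i=23: outside box; Z[23]=0
i=24: outside box; Z[24]=2 extend→box=[24,26)
i=25: min(r-i=1, Z[1]=2)=1; Z[25]=1
i=26: outside box; Z[26]=0
i=27: outside box; Z[27]=0
i=28: outside box; Z[28]=2 extend→box=[28,30)
i=29: min(r-i=1, Z[1]=2)=1; Z[29]=1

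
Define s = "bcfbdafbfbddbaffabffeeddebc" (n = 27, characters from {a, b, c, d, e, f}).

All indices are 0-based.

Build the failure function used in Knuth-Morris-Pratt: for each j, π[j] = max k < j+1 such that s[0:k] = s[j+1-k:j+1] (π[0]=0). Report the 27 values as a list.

π[0] = 0
j=1 s[j]='c': π[1]=0 (border '')
j=2 s[j]='f': π[2]=0 (border '')
j=3 s[j]='b': π[3]=1 (border 'b')
j=4 s[j]='d': k: 1→0; π[4]=0 (border '')
j=5 s[j]='a': π[5]=0 (border '')
j=6 s[j]='f': π[6]=0 (border '')
j=7 s[j]='b': π[7]=1 (border 'b')
j=8 s[j]='f': k: 1→0; π[8]=0 (border '')
j=9 s[j]='b': π[9]=1 (border 'b')
j=10 s[j]='d': k: 1→0; π[10]=0 (border '')
j=11 s[j]='d': π[11]=0 (border '')
j=12 s[j]='b': π[12]=1 (border 'b')
j=13 s[j]='a': k: 1→0; π[13]=0 (border '')
j=14 s[j]='f': π[14]=0 (border '')
j=15 s[j]='f': π[15]=0 (border '')
j=16 s[j]='a': π[16]=0 (border '')
j=17 s[j]='b': π[17]=1 (border 'b')
j=18 s[j]='f': k: 1→0; π[18]=0 (border '')
j=19 s[j]='f': π[19]=0 (border '')
j=20 s[j]='e': π[20]=0 (border '')
j=21 s[j]='e': π[21]=0 (border '')
j=22 s[j]='d': π[22]=0 (border '')
j=23 s[j]='d': π[23]=0 (border '')
j=24 s[j]='e': π[24]=0 (border '')
j=25 s[j]='b': π[25]=1 (border 'b')
j=26 s[j]='c': π[26]=2 (border 'bc')

[0, 0, 0, 1, 0, 0, 0, 1, 0, 1, 0, 0, 1, 0, 0, 0, 0, 1, 0, 0, 0, 0, 0, 0, 0, 1, 2]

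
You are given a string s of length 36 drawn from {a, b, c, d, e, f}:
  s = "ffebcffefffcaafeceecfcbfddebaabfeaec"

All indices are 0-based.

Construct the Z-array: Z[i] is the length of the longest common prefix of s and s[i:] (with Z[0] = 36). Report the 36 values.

[36, 1, 0, 0, 0, 3, 1, 0, 2, 2, 1, 0, 0, 0, 1, 0, 0, 0, 0, 0, 1, 0, 0, 1, 0, 0, 0, 0, 0, 0, 0, 1, 0, 0, 0, 0]

Z[0]=36
i=1: i≥r, start 0; Z[1]=1 grow→box=[1,2)
i=2: i≥r, start 0; Z[2]=0
i=3: i≥r, start 0; Z[3]=0
i=4: i≥r, start 0; Z[4]=0
i=5: i≥r, start 0; Z[5]=3 grow→box=[5,8)
i=6: min(r-i=2, Z[1]=1)=1; Z[6]=1
i=7: min(r-i=1, Z[2]=0)=0; Z[7]=0
i=8: i≥r, start 0; Z[8]=2 grow→box=[8,10)
i=9: min(r-i=1, Z[1]=1)=1; Z[9]=2 grow→box=[9,11)
i=10: min(r-i=1, Z[1]=1)=1; Z[10]=1
i=11: i≥r, start 0; Z[11]=0
i=12: i≥r, start 0; Z[12]=0
i=13: i≥r, start 0; Z[13]=0
i=14: i≥r, start 0; Z[14]=1 grow→box=[14,15)
i=15: i≥r, start 0; Z[15]=0
i=16: i≥r, start 0; Z[16]=0
i=17: i≥r, start 0; Z[17]=0
i=18: i≥r, start 0; Z[18]=0
i=19: i≥r, start 0; Z[19]=0
i=20: i≥r, start 0; Z[20]=1 grow→box=[20,21)
i=21: i≥r, start 0; Z[21]=0
i=22: i≥r, start 0; Z[22]=0
i=23: i≥r, start 0; Z[23]=1 grow→box=[23,24)
i=24: i≥r, start 0; Z[24]=0
i=25: i≥r, start 0; Z[25]=0
i=26: i≥r, start 0; Z[26]=0
i=27: i≥r, start 0; Z[27]=0
i=28: i≥r, start 0; Z[28]=0
i=29: i≥r, start 0; Z[29]=0
i=30: i≥r, start 0; Z[30]=0
i=31: i≥r, start 0; Z[31]=1 grow→box=[31,32)
i=32: i≥r, start 0; Z[32]=0
i=33: i≥r, start 0; Z[33]=0
i=34: i≥r, start 0; Z[34]=0
i=35: i≥r, start 0; Z[35]=0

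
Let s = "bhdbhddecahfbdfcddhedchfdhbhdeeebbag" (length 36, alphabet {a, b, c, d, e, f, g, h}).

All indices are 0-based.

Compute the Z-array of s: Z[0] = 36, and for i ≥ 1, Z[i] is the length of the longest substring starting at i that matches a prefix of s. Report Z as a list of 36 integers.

Z[0]=36
i=1: outside box; Z[1]=0
i=2: outside box; Z[2]=0
i=3: outside box; Z[3]=3 grow→box=[3,6)
i=4: min(r-i=2, Z[1]=0)=0; Z[4]=0
i=5: min(r-i=1, Z[2]=0)=0; Z[5]=0
i=6: outside box; Z[6]=0
i=7: outside box; Z[7]=0
i=8: outside box; Z[8]=0
i=9: outside box; Z[9]=0
i=10: outside box; Z[10]=0
i=11: outside box; Z[11]=0
i=12: outside box; Z[12]=1 grow→box=[12,13)
i=13: outside box; Z[13]=0
i=14: outside box; Z[14]=0
i=15: outside box; Z[15]=0
i=16: outside box; Z[16]=0
i=17: outside box; Z[17]=0
i=18: outside box; Z[18]=0
i=19: outside box; Z[19]=0
i=20: outside box; Z[20]=0
i=21: outside box; Z[21]=0
i=22: outside box; Z[22]=0
i=23: outside box; Z[23]=0
i=24: outside box; Z[24]=0
i=25: outside box; Z[25]=0
i=26: outside box; Z[26]=3 grow→box=[26,29)
i=27: min(r-i=2, Z[1]=0)=0; Z[27]=0
i=28: min(r-i=1, Z[2]=0)=0; Z[28]=0
i=29: outside box; Z[29]=0
i=30: outside box; Z[30]=0
i=31: outside box; Z[31]=0
i=32: outside box; Z[32]=1 grow→box=[32,33)
i=33: outside box; Z[33]=1 grow→box=[33,34)
i=34: outside box; Z[34]=0
i=35: outside box; Z[35]=0

[36, 0, 0, 3, 0, 0, 0, 0, 0, 0, 0, 0, 1, 0, 0, 0, 0, 0, 0, 0, 0, 0, 0, 0, 0, 0, 3, 0, 0, 0, 0, 0, 1, 1, 0, 0]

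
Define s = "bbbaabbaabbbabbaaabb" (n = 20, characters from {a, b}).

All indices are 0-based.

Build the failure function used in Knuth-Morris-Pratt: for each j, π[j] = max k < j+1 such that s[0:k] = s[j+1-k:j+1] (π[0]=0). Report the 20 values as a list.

[0, 1, 2, 0, 0, 1, 2, 0, 0, 1, 2, 3, 4, 1, 2, 0, 0, 0, 1, 2]

π[0] = 0
j=1 s[j]='b': π[1]=1 (border 'b')
j=2 s[j]='b': π[2]=2 (border 'bb')
j=3 s[j]='a': k: 2→1→0; π[3]=0 (border '')
j=4 s[j]='a': π[4]=0 (border '')
j=5 s[j]='b': π[5]=1 (border 'b')
j=6 s[j]='b': π[6]=2 (border 'bb')
j=7 s[j]='a': k: 2→1→0; π[7]=0 (border '')
j=8 s[j]='a': π[8]=0 (border '')
j=9 s[j]='b': π[9]=1 (border 'b')
j=10 s[j]='b': π[10]=2 (border 'bb')
j=11 s[j]='b': π[11]=3 (border 'bbb')
j=12 s[j]='a': π[12]=4 (border 'bbba')
j=13 s[j]='b': k: 4→0; π[13]=1 (border 'b')
j=14 s[j]='b': π[14]=2 (border 'bb')
j=15 s[j]='a': k: 2→1→0; π[15]=0 (border '')
j=16 s[j]='a': π[16]=0 (border '')
j=17 s[j]='a': π[17]=0 (border '')
j=18 s[j]='b': π[18]=1 (border 'b')
j=19 s[j]='b': π[19]=2 (border 'bb')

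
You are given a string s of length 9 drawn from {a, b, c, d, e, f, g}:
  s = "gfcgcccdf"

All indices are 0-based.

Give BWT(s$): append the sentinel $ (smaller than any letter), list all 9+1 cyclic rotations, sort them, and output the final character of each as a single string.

fgccfcdgc$

rank  rotation    last
    0  $gfcgcccdf  f
    1  cccdf$gfcg  g
    2  ccdf$gfcgc  c
    3  cdf$gfcgcc  c
    4  cgcccdf$gf  f
    5  df$gfcgccc  c
    6  f$gfcgcccd  d
    7  fcgcccdf$g  g
    8  gcccdf$gfc  c
    9  gfcgcccdf$  $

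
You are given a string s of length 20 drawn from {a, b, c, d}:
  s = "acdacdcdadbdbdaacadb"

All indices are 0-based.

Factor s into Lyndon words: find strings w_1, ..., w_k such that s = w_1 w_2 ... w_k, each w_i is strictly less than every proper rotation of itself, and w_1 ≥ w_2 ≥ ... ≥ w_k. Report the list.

emit factor 1: 'acdacdcdadbdbd' (i=0, period=14)
emit factor 2: 'aacadb' (i=14, period=6)

["acdacdcdadbdbd", "aacadb"]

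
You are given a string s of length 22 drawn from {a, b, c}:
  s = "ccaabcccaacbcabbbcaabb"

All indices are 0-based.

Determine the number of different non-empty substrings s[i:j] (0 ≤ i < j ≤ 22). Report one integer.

rank | idx | suffix
   0 |  18 | aabb
   1 |   2 | aabcccaacbcabbbcaabb
   2 |   8 | aacbcabbbcaabb
   3 |  19 | abb
   4 |  13 | abbbcaabb
   5 |   3 | abcccaacbcabbbcaabb
   6 |   9 | acbcabbbcaabb
   7 |  21 | b
   8 |  20 | bb
   9 |  14 | bbbcaabb
  10 |  15 | bbcaabb
  11 |  16 | bcaabb
  12 |  11 | bcabbbcaabb
  13 |   4 | bcccaacbcabbbcaabb
  14 |  17 | caabb
  15 |   1 | caabcccaacbcabbbcaabb
  16 |   7 | caacbcabbbcaabb
  17 |  12 | cabbbcaabb
  18 |  10 | cbcabbbcaabb
  19 |   0 | ccaabcccaacbcabbbcaabb
  20 |   6 | ccaacbcabbbcaabb
  21 |   5 | cccaacbcabbbcaabb

SA = [18, 2, 8, 19, 13, 3, 9, 21, 20, 14, 15, 16, 11, 4, 17, 1, 7, 12, 10, 0, 6, 5]
i: (SA[i-1],SA[i]) lcp shared
  1: (18,2) 3 'aab'
  2: (2,8) 2 'aa'
  3: (8,19) 1 'a'
  4: (19,13) 3 'abb'
  5: (13,3) 2 'ab'
  6: (3,9) 1 'a'
  7: (9,21) 0 ''
  8: (21,20) 1 'b'
  9: (20,14) 2 'bb'
  10: (14,15) 2 'bb'
  11: (15,16) 1 'b'
  12: (16,11) 3 'bca'
  13: (11,4) 2 'bc'
  14: (4,17) 0 ''
  15: (17,1) 4 'caab'
  16: (1,7) 3 'caa'
  17: (7,12) 2 'ca'
  18: (12,10) 1 'c'
  19: (10,0) 1 'c'
  20: (0,6) 4 'ccaa'
  21: (6,5) 2 'cc'

n(n+1)/2 = 22·23/2 = 253
Σ LCP = 0 + 3 + 2 + 1 + 3 + 2 + 1 + 0 + 1 + 2 + 2 + 1 + 3 + 2 + 0 + 4 + 3 + 2 + 1 + 1 + 4 + 2 = 40
distinct = 253 − 40 = 213

213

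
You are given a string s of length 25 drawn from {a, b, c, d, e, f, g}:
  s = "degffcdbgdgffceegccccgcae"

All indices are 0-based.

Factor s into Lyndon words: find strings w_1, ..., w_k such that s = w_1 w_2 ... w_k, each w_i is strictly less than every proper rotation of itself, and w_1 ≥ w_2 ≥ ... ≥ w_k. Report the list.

["degff", "cd", "bgdgffceegccccgc", "ae"]

emit factor 1: 'degff' (i=0, period=5)
emit factor 2: 'cd' (i=5, period=2)
emit factor 3: 'bgdgffceegccccgc' (i=7, period=16)
emit factor 4: 'ae' (i=23, period=2)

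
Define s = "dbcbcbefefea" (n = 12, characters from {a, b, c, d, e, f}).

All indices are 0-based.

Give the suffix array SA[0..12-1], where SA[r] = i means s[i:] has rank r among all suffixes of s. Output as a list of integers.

rank | idx | suffix
   0 |  11 | a
   1 |   1 | bcbcbefefea
   2 |   3 | bcbefefea
   3 |   5 | befefea
   4 |   2 | cbcbefefea
   5 |   4 | cbefefea
   6 |   0 | dbcbcbefefea
   7 |  10 | ea
   8 |   8 | efea
   9 |   6 | efefea
  10 |   9 | fea
  11 |   7 | fefea

[11, 1, 3, 5, 2, 4, 0, 10, 8, 6, 9, 7]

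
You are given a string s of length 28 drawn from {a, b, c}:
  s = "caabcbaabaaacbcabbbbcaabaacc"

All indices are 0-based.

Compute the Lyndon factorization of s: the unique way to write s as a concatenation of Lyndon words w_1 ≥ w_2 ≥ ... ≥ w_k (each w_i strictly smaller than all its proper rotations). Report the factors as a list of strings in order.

["c", "aabcb", "aab", "aaacbcabbbbcaabaacc"]

emit factor 1: 'c' (i=0, period=1)
emit factor 2: 'aabcb' (i=1, period=5)
emit factor 3: 'aab' (i=6, period=3)
emit factor 4: 'aaacbcabbbbcaabaacc' (i=9, period=19)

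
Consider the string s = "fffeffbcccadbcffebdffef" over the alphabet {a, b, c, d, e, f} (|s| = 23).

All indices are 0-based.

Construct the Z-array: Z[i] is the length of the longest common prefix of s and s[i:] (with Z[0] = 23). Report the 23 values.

[23, 2, 1, 0, 2, 1, 0, 0, 0, 0, 0, 0, 0, 0, 2, 1, 0, 0, 0, 2, 1, 0, 1]

Z[0]=23
i=1: fresh scan; Z[1]=2 scan→box=[1,3)
i=2: min(r-i=1, Z[1]=2)=1; Z[2]=1
i=3: fresh scan; Z[3]=0
i=4: fresh scan; Z[4]=2 scan→box=[4,6)
i=5: min(r-i=1, Z[1]=2)=1; Z[5]=1
i=6: fresh scan; Z[6]=0
i=7: fresh scan; Z[7]=0
i=8: fresh scan; Z[8]=0
i=9: fresh scan; Z[9]=0
i=10: fresh scan; Z[10]=0
i=11: fresh scan; Z[11]=0
i=12: fresh scan; Z[12]=0
i=13: fresh scan; Z[13]=0
i=14: fresh scan; Z[14]=2 scan→box=[14,16)
i=15: min(r-i=1, Z[1]=2)=1; Z[15]=1
i=16: fresh scan; Z[16]=0
i=17: fresh scan; Z[17]=0
i=18: fresh scan; Z[18]=0
i=19: fresh scan; Z[19]=2 scan→box=[19,21)
i=20: min(r-i=1, Z[1]=2)=1; Z[20]=1
i=21: fresh scan; Z[21]=0
i=22: fresh scan; Z[22]=1 scan→box=[22,23)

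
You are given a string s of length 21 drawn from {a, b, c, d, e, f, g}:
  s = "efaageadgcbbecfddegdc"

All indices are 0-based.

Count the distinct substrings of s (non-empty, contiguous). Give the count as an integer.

rank→(start, suffix):
  0 → (2, 'aageadgcbbecfddegdc')
  1 → (6, 'adgcbbecfddegdc')
  2 → (3, 'ageadgcbbecfddegdc')
  3 → (10, 'bbecfddegdc')
  4 → (11, 'becfddegdc')
  5 → (20, 'c')
  6 → (9, 'cbbecfddegdc')
  7 → (13, 'cfddegdc')
  8 → (19, 'dc')
  9 → (15, 'ddegdc')
  10 → (16, 'degdc')
  11 → (7, 'dgcbbecfddegdc')
  12 → (5, 'eadgcbbecfddegdc')
  13 → (12, 'ecfddegdc')
  14 → (0, 'efaageadgcbbecfddegdc')
  15 → (17, 'egdc')
  16 → (1, 'faageadgcbbecfddegdc')
  17 → (14, 'fddegdc')
  18 → (8, 'gcbbecfddegdc')
  19 → (18, 'gdc')
  20 → (4, 'geadgcbbecfddegdc')

SA = [2, 6, 3, 10, 11, 20, 9, 13, 19, 15, 16, 7, 5, 12, 0, 17, 1, 14, 8, 18, 4]
i: (SA[i-1],SA[i]) lcp shared
  1: (2,6) 1 'a'
  2: (6,3) 1 'a'
  3: (3,10) 0 ''
  4: (10,11) 1 'b'
  5: (11,20) 0 ''
  6: (20,9) 1 'c'
  7: (9,13) 1 'c'
  8: (13,19) 0 ''
  9: (19,15) 1 'd'
  10: (15,16) 1 'd'
  11: (16,7) 1 'd'
  12: (7,5) 0 ''
  13: (5,12) 1 'e'
  14: (12,0) 1 'e'
  15: (0,17) 1 'e'
  16: (17,1) 0 ''
  17: (1,14) 1 'f'
  18: (14,8) 0 ''
  19: (8,18) 1 'g'
  20: (18,4) 1 'g'

n(n+1)/2 = 21·22/2 = 231
Σ LCP = 0 + 1 + 1 + 0 + 1 + 0 + 1 + 1 + 0 + 1 + 1 + 1 + 0 + 1 + 1 + 1 + 0 + 1 + 0 + 1 + 1 = 14
distinct = 231 − 14 = 217

217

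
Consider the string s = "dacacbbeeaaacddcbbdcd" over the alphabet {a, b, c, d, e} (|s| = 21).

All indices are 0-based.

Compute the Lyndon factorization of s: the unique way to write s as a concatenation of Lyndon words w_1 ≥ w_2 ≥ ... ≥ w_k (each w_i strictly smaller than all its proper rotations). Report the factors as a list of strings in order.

emit factor 1: 'd' (i=0, period=1)
emit factor 2: 'acacbbee' (i=1, period=8)
emit factor 3: 'aaacddcbbdcd' (i=9, period=12)

["d", "acacbbee", "aaacddcbbdcd"]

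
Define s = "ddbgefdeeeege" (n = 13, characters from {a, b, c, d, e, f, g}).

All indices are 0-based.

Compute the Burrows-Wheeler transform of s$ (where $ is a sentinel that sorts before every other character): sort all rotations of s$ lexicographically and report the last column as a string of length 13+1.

rank  rotation        last
    0  $ddbgefdeeeege  e
    1  bgefdeeeege$dd  d
    2  dbgefdeeeege$d  d
    3  ddbgefdeeeege$  $
    4  deeeege$ddbgef  f
    5  e$ddbgefdeeeeg  g
    6  eeeege$ddbgefd  d
    7  eeege$ddbgefde  e
    8  eege$ddbgefdee  e
    9  efdeeeege$ddbg  g
   10  ege$ddbgefdeee  e
   11  fdeeeege$ddbge  e
   12  ge$ddbgefdeeee  e
   13  gefdeeeege$ddb  b

edd$fgdeegeeeb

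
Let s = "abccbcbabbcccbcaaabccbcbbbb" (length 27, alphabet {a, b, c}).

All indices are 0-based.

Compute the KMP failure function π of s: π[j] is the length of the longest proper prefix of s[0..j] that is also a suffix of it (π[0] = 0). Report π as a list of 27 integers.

[0, 0, 0, 0, 0, 0, 0, 1, 2, 0, 0, 0, 0, 0, 0, 1, 1, 1, 2, 3, 4, 5, 6, 7, 0, 0, 0]

π[0] = 0
j=1 s[j]='b': π[1]=0 (border '')
j=2 s[j]='c': π[2]=0 (border '')
j=3 s[j]='c': π[3]=0 (border '')
j=4 s[j]='b': π[4]=0 (border '')
j=5 s[j]='c': π[5]=0 (border '')
j=6 s[j]='b': π[6]=0 (border '')
j=7 s[j]='a': π[7]=1 (border 'a')
j=8 s[j]='b': π[8]=2 (border 'ab')
j=9 s[j]='b': k: 2→0; π[9]=0 (border '')
j=10 s[j]='c': π[10]=0 (border '')
j=11 s[j]='c': π[11]=0 (border '')
j=12 s[j]='c': π[12]=0 (border '')
j=13 s[j]='b': π[13]=0 (border '')
j=14 s[j]='c': π[14]=0 (border '')
j=15 s[j]='a': π[15]=1 (border 'a')
j=16 s[j]='a': k: 1→0; π[16]=1 (border 'a')
j=17 s[j]='a': k: 1→0; π[17]=1 (border 'a')
j=18 s[j]='b': π[18]=2 (border 'ab')
j=19 s[j]='c': π[19]=3 (border 'abc')
j=20 s[j]='c': π[20]=4 (border 'abcc')
j=21 s[j]='b': π[21]=5 (border 'abccb')
j=22 s[j]='c': π[22]=6 (border 'abccbc')
j=23 s[j]='b': π[23]=7 (border 'abccbcb')
j=24 s[j]='b': k: 7→0; π[24]=0 (border '')
j=25 s[j]='b': π[25]=0 (border '')
j=26 s[j]='b': π[26]=0 (border '')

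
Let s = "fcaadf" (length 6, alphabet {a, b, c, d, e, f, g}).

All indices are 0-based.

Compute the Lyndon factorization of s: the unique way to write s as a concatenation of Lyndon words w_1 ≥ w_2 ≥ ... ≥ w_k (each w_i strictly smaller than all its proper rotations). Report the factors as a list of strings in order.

["f", "c", "aadf"]

emit factor 1: 'f' (i=0, period=1)
emit factor 2: 'c' (i=1, period=1)
emit factor 3: 'aadf' (i=2, period=4)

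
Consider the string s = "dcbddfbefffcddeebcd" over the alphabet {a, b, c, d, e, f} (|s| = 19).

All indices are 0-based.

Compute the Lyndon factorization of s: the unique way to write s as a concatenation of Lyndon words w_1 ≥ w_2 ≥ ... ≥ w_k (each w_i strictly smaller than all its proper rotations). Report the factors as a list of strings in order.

["d", "c", "bddfbefffcddee", "bcd"]

emit factor 1: 'd' (i=0, period=1)
emit factor 2: 'c' (i=1, period=1)
emit factor 3: 'bddfbefffcddee' (i=2, period=14)
emit factor 4: 'bcd' (i=16, period=3)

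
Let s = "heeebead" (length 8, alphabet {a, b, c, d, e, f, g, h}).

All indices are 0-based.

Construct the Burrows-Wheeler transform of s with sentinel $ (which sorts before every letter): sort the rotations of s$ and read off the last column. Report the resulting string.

rank  rotation   last
    0  $heeebead  d
    1  ad$heeebe  e
    2  bead$heee  e
    3  d$heeebea  a
    4  ead$heeeb  b
    5  ebead$hee  e
    6  eebead$he  e
    7  eeebead$h  h
    8  heeebead$  $

deeabeeh$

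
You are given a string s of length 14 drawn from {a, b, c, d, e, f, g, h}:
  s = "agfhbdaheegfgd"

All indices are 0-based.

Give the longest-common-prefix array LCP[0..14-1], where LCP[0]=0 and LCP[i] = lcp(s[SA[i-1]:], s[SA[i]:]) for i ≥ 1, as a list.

[0, 1, 0, 0, 1, 0, 1, 0, 1, 0, 1, 2, 0, 1]

sorted suffixes:
  #0 SA[0]=0  'agfhbdaheegfgd'
  #1 SA[1]=6  'aheegfgd'
  #2 SA[2]=4  'bdaheegfgd'
  #3 SA[3]=13  'd'
  #4 SA[4]=5  'daheegfgd'
  #5 SA[5]=8  'eegfgd'
  #6 SA[6]=9  'egfgd'
  #7 SA[7]=11  'fgd'
  #8 SA[8]=2  'fhbdaheegfgd'
  #9 SA[9]=12  'gd'
  #10 SA[10]=10  'gfgd'
  #11 SA[11]=1  'gfhbdaheegfgd'
  #12 SA[12]=3  'hbdaheegfgd'
  #13 SA[13]=7  'heegfgd'

SA = [0, 6, 4, 13, 5, 8, 9, 11, 2, 12, 10, 1, 3, 7]
rank  pair      lcp
   1  s[0:],s[6:]  1  'a'
   2  s[6:],s[4:]  0  ''
   3  s[4:],s[13:]  0  ''
   4  s[13:],s[5:]  1  'd'
   5  s[5:],s[8:]  0  ''
   6  s[8:],s[9:]  1  'e'
   7  s[9:],s[11:]  0  ''
   8  s[11:],s[2:]  1  'f'
   9  s[2:],s[12:]  0  ''
  10  s[12:],s[10:]  1  'g'
  11  s[10:],s[1:]  2  'gf'
  12  s[1:],s[3:]  0  ''
  13  s[3:],s[7:]  1  'h'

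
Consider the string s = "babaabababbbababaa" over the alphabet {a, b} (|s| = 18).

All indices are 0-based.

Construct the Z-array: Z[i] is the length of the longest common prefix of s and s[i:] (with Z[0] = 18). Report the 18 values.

[18, 0, 2, 0, 0, 4, 0, 3, 0, 1, 1, 4, 0, 5, 0, 2, 0, 0]

Z[0]=18
i=1: i≥r, start 0; Z[1]=0
i=2: i≥r, start 0; Z[2]=2 scan→box=[2,4)
i=3: min(r-i=1, Z[1]=0)=0; Z[3]=0
i=4: i≥r, start 0; Z[4]=0
i=5: i≥r, start 0; Z[5]=4 scan→box=[5,9)
i=6: min(r-i=3, Z[1]=0)=0; Z[6]=0
i=7: min(r-i=2, Z[2]=2)=2; Z[7]=3 scan→box=[7,10)
i=8: min(r-i=2, Z[1]=0)=0; Z[8]=0
i=9: min(r-i=1, Z[2]=2)=1; Z[9]=1
i=10: i≥r, start 0; Z[10]=1 scan→box=[10,11)
i=11: i≥r, start 0; Z[11]=4 scan→box=[11,15)
i=12: min(r-i=3, Z[1]=0)=0; Z[12]=0
i=13: min(r-i=2, Z[2]=2)=2; Z[13]=5 scan→box=[13,18)
i=14: min(r-i=4, Z[1]=0)=0; Z[14]=0
i=15: min(r-i=3, Z[2]=2)=2; Z[15]=2
i=16: min(r-i=2, Z[3]=0)=0; Z[16]=0
i=17: min(r-i=1, Z[4]=0)=0; Z[17]=0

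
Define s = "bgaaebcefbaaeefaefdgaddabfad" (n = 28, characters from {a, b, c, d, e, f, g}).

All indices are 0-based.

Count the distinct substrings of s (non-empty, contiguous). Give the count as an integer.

rank→(start, suffix):
  0 → (2, 'aaebcefbaaeefaefdgaddabfad')
  1 → (10, 'aaeefaefdgaddabfad')
  2 → (23, 'abfad')
  3 → (26, 'ad')
  4 → (20, 'addabfad')
  5 → (3, 'aebcefbaaeefaefdgaddabfad')
  6 → (11, 'aeefaefdgaddabfad')
  7 → (15, 'aefdgaddabfad')
  8 → (9, 'baaeefaefdgaddabfad')
  9 → (5, 'bcefbaaeefaefdgaddabfad')
  10 → (24, 'bfad')
  11 → (0, 'bgaaebcefbaaeefaefdgaddabfad')
  12 → (6, 'cefbaaeefaefdgaddabfad')
  13 → (27, 'd')
  14 → (22, 'dabfad')
  15 → (21, 'ddabfad')
  16 → (18, 'dgaddabfad')
  17 → (4, 'ebcefbaaeefaefdgaddabfad')
  18 → (12, 'eefaefdgaddabfad')
  19 → (13, 'efaefdgaddabfad')
  20 → (7, 'efbaaeefaefdgaddabfad')
  21 → (16, 'efdgaddabfad')
  22 → (25, 'fad')
  23 → (14, 'faefdgaddabfad')
  24 → (8, 'fbaaeefaefdgaddabfad')
  25 → (17, 'fdgaddabfad')
  26 → (1, 'gaaebcefbaaeefaefdgaddabfad')
  27 → (19, 'gaddabfad')

SA = [2, 10, 23, 26, 20, 3, 11, 15, 9, 5, 24, 0, 6, 27, 22, 21, 18, 4, 12, 13, 7, 16, 25, 14, 8, 17, 1, 19]
[i] adj suffixes → lcp
  [1] 2/10 → 3 ('aae')
  [2] 10/23 → 1 ('a')
  [3] 23/26 → 1 ('a')
  [4] 26/20 → 2 ('ad')
  [5] 20/3 → 1 ('a')
  [6] 3/11 → 2 ('ae')
  [7] 11/15 → 2 ('ae')
  [8] 15/9 → 0 ('')
  [9] 9/5 → 1 ('b')
  [10] 5/24 → 1 ('b')
  [11] 24/0 → 1 ('b')
  [12] 0/6 → 0 ('')
  [13] 6/27 → 0 ('')
  [14] 27/22 → 1 ('d')
  [15] 22/21 → 1 ('d')
  [16] 21/18 → 1 ('d')
  [17] 18/4 → 0 ('')
  [18] 4/12 → 1 ('e')
  [19] 12/13 → 1 ('e')
  [20] 13/7 → 2 ('ef')
  [21] 7/16 → 2 ('ef')
  [22] 16/25 → 0 ('')
  [23] 25/14 → 2 ('fa')
  [24] 14/8 → 1 ('f')
  [25] 8/17 → 1 ('f')
  [26] 17/1 → 0 ('')
  [27] 1/19 → 2 ('ga')

n(n+1)/2 = 28·29/2 = 406
Σ LCP = 0 + 3 + 1 + 1 + 2 + 1 + 2 + 2 + 0 + 1 + 1 + 1 + 0 + 0 + 1 + 1 + 1 + 0 + 1 + 1 + 2 + 2 + 0 + 2 + 1 + 1 + 0 + 2 = 30
distinct = 406 − 30 = 376

376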